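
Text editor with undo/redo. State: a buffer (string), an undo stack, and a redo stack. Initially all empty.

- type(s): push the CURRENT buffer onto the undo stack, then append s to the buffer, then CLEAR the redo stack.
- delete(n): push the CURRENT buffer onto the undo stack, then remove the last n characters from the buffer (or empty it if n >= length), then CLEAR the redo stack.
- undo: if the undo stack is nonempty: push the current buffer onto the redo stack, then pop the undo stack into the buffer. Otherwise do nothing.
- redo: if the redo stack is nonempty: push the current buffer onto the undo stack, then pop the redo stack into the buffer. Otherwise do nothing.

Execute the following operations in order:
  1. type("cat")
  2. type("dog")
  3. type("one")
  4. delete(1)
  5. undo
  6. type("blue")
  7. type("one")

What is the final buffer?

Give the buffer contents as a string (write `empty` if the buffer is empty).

Answer: catdogoneblueone

Derivation:
After op 1 (type): buf='cat' undo_depth=1 redo_depth=0
After op 2 (type): buf='catdog' undo_depth=2 redo_depth=0
After op 3 (type): buf='catdogone' undo_depth=3 redo_depth=0
After op 4 (delete): buf='catdogon' undo_depth=4 redo_depth=0
After op 5 (undo): buf='catdogone' undo_depth=3 redo_depth=1
After op 6 (type): buf='catdogoneblue' undo_depth=4 redo_depth=0
After op 7 (type): buf='catdogoneblueone' undo_depth=5 redo_depth=0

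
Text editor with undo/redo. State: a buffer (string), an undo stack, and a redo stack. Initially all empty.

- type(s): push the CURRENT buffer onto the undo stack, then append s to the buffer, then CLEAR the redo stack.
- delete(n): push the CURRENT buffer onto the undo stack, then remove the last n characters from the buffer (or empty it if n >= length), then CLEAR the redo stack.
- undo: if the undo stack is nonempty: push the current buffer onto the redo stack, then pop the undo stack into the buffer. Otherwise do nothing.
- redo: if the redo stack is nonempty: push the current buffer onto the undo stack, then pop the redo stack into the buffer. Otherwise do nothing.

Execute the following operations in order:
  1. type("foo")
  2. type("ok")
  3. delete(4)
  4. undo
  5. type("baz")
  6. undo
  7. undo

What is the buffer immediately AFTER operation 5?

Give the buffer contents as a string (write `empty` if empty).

After op 1 (type): buf='foo' undo_depth=1 redo_depth=0
After op 2 (type): buf='foook' undo_depth=2 redo_depth=0
After op 3 (delete): buf='f' undo_depth=3 redo_depth=0
After op 4 (undo): buf='foook' undo_depth=2 redo_depth=1
After op 5 (type): buf='foookbaz' undo_depth=3 redo_depth=0

Answer: foookbaz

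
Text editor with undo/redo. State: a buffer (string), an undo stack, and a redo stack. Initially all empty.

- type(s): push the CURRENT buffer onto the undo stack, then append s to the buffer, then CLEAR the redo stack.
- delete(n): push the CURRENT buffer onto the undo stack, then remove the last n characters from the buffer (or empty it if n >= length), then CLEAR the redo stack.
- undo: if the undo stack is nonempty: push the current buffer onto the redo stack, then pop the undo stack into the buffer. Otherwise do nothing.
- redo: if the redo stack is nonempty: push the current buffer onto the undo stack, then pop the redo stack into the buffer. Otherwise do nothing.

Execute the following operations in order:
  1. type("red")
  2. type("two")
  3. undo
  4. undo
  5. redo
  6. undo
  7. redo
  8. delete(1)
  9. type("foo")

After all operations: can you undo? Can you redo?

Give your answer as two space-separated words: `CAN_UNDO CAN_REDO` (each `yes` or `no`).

Answer: yes no

Derivation:
After op 1 (type): buf='red' undo_depth=1 redo_depth=0
After op 2 (type): buf='redtwo' undo_depth=2 redo_depth=0
After op 3 (undo): buf='red' undo_depth=1 redo_depth=1
After op 4 (undo): buf='(empty)' undo_depth=0 redo_depth=2
After op 5 (redo): buf='red' undo_depth=1 redo_depth=1
After op 6 (undo): buf='(empty)' undo_depth=0 redo_depth=2
After op 7 (redo): buf='red' undo_depth=1 redo_depth=1
After op 8 (delete): buf='re' undo_depth=2 redo_depth=0
After op 9 (type): buf='refoo' undo_depth=3 redo_depth=0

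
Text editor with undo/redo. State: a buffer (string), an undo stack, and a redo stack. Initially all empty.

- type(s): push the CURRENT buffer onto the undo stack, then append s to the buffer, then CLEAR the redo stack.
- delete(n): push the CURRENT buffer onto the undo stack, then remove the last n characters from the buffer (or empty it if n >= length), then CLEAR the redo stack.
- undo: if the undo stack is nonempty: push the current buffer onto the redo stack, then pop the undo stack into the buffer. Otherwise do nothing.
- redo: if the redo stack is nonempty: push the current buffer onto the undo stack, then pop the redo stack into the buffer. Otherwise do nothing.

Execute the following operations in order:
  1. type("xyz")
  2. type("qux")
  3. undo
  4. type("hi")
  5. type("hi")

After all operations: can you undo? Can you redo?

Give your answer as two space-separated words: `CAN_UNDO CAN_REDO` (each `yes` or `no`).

Answer: yes no

Derivation:
After op 1 (type): buf='xyz' undo_depth=1 redo_depth=0
After op 2 (type): buf='xyzqux' undo_depth=2 redo_depth=0
After op 3 (undo): buf='xyz' undo_depth=1 redo_depth=1
After op 4 (type): buf='xyzhi' undo_depth=2 redo_depth=0
After op 5 (type): buf='xyzhihi' undo_depth=3 redo_depth=0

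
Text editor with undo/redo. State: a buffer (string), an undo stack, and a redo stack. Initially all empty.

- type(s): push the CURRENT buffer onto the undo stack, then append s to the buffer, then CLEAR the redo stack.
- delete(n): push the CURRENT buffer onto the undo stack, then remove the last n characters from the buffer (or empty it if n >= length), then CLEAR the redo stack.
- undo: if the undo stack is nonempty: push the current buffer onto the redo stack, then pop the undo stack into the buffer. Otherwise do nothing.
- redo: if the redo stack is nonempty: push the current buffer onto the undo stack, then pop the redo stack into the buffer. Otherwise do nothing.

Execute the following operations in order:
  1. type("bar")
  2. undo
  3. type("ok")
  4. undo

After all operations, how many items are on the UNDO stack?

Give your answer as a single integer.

Answer: 0

Derivation:
After op 1 (type): buf='bar' undo_depth=1 redo_depth=0
After op 2 (undo): buf='(empty)' undo_depth=0 redo_depth=1
After op 3 (type): buf='ok' undo_depth=1 redo_depth=0
After op 4 (undo): buf='(empty)' undo_depth=0 redo_depth=1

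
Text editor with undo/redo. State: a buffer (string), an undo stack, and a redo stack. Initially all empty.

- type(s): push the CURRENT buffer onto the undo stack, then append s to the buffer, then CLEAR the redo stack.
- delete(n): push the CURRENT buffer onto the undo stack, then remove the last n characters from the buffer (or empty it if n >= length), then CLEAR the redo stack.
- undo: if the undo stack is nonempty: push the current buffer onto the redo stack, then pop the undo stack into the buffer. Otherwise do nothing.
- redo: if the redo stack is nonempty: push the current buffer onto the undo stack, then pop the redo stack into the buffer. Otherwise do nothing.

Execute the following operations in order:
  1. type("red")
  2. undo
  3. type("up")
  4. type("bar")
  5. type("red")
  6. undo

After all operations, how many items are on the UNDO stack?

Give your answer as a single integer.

After op 1 (type): buf='red' undo_depth=1 redo_depth=0
After op 2 (undo): buf='(empty)' undo_depth=0 redo_depth=1
After op 3 (type): buf='up' undo_depth=1 redo_depth=0
After op 4 (type): buf='upbar' undo_depth=2 redo_depth=0
After op 5 (type): buf='upbarred' undo_depth=3 redo_depth=0
After op 6 (undo): buf='upbar' undo_depth=2 redo_depth=1

Answer: 2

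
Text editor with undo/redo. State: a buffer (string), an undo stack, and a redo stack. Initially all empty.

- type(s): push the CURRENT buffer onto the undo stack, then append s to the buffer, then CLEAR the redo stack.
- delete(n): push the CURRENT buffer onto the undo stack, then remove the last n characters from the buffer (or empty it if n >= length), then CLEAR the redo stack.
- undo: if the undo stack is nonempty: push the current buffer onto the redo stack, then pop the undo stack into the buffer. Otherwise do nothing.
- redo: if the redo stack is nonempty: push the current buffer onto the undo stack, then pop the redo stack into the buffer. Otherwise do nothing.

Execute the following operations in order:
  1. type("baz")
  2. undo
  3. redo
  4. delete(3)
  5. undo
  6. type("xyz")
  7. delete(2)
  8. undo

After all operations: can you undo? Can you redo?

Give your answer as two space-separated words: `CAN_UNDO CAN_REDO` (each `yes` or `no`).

After op 1 (type): buf='baz' undo_depth=1 redo_depth=0
After op 2 (undo): buf='(empty)' undo_depth=0 redo_depth=1
After op 3 (redo): buf='baz' undo_depth=1 redo_depth=0
After op 4 (delete): buf='(empty)' undo_depth=2 redo_depth=0
After op 5 (undo): buf='baz' undo_depth=1 redo_depth=1
After op 6 (type): buf='bazxyz' undo_depth=2 redo_depth=0
After op 7 (delete): buf='bazx' undo_depth=3 redo_depth=0
After op 8 (undo): buf='bazxyz' undo_depth=2 redo_depth=1

Answer: yes yes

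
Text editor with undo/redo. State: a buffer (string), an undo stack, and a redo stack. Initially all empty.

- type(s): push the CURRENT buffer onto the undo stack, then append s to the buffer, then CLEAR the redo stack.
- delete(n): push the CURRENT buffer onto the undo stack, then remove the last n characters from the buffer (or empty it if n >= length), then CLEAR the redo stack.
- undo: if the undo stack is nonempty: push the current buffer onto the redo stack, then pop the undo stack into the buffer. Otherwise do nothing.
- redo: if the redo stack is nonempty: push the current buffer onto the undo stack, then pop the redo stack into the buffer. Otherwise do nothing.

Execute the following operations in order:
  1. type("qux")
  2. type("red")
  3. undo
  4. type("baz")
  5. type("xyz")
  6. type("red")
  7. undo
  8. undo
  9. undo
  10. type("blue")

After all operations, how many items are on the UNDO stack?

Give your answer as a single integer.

Answer: 2

Derivation:
After op 1 (type): buf='qux' undo_depth=1 redo_depth=0
After op 2 (type): buf='quxred' undo_depth=2 redo_depth=0
After op 3 (undo): buf='qux' undo_depth=1 redo_depth=1
After op 4 (type): buf='quxbaz' undo_depth=2 redo_depth=0
After op 5 (type): buf='quxbazxyz' undo_depth=3 redo_depth=0
After op 6 (type): buf='quxbazxyzred' undo_depth=4 redo_depth=0
After op 7 (undo): buf='quxbazxyz' undo_depth=3 redo_depth=1
After op 8 (undo): buf='quxbaz' undo_depth=2 redo_depth=2
After op 9 (undo): buf='qux' undo_depth=1 redo_depth=3
After op 10 (type): buf='quxblue' undo_depth=2 redo_depth=0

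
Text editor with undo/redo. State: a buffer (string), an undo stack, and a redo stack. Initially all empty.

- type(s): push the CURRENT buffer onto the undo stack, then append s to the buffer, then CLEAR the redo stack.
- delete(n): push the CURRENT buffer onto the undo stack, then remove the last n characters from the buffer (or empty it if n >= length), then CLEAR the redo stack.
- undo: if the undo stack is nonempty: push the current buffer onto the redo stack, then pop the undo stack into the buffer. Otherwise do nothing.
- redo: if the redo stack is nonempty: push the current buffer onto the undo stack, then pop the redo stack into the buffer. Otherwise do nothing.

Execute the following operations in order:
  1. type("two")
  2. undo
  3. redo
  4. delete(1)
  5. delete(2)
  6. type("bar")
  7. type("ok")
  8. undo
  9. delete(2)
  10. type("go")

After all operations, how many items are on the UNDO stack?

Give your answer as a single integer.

After op 1 (type): buf='two' undo_depth=1 redo_depth=0
After op 2 (undo): buf='(empty)' undo_depth=0 redo_depth=1
After op 3 (redo): buf='two' undo_depth=1 redo_depth=0
After op 4 (delete): buf='tw' undo_depth=2 redo_depth=0
After op 5 (delete): buf='(empty)' undo_depth=3 redo_depth=0
After op 6 (type): buf='bar' undo_depth=4 redo_depth=0
After op 7 (type): buf='barok' undo_depth=5 redo_depth=0
After op 8 (undo): buf='bar' undo_depth=4 redo_depth=1
After op 9 (delete): buf='b' undo_depth=5 redo_depth=0
After op 10 (type): buf='bgo' undo_depth=6 redo_depth=0

Answer: 6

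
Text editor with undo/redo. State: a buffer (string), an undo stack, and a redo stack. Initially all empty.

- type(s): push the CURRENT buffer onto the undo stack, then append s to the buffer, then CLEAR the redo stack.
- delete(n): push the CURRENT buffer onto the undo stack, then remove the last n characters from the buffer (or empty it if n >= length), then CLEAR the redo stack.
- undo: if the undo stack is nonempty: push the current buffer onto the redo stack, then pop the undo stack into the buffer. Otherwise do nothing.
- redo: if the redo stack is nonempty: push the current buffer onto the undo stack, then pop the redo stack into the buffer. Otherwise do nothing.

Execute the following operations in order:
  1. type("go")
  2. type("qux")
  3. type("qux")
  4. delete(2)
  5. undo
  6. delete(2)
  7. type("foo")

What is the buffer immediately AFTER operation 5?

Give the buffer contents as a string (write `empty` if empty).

Answer: goquxqux

Derivation:
After op 1 (type): buf='go' undo_depth=1 redo_depth=0
After op 2 (type): buf='goqux' undo_depth=2 redo_depth=0
After op 3 (type): buf='goquxqux' undo_depth=3 redo_depth=0
After op 4 (delete): buf='goquxq' undo_depth=4 redo_depth=0
After op 5 (undo): buf='goquxqux' undo_depth=3 redo_depth=1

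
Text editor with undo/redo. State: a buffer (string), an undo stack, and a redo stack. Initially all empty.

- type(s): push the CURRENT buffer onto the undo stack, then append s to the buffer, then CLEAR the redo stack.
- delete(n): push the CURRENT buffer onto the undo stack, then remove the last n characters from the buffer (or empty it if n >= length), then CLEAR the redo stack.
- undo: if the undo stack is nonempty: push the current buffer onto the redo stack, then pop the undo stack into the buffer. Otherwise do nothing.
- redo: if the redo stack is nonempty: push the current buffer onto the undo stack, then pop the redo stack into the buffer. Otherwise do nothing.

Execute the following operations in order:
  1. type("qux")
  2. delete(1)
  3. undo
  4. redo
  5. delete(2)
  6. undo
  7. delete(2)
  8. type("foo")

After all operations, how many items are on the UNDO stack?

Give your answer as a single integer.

Answer: 4

Derivation:
After op 1 (type): buf='qux' undo_depth=1 redo_depth=0
After op 2 (delete): buf='qu' undo_depth=2 redo_depth=0
After op 3 (undo): buf='qux' undo_depth=1 redo_depth=1
After op 4 (redo): buf='qu' undo_depth=2 redo_depth=0
After op 5 (delete): buf='(empty)' undo_depth=3 redo_depth=0
After op 6 (undo): buf='qu' undo_depth=2 redo_depth=1
After op 7 (delete): buf='(empty)' undo_depth=3 redo_depth=0
After op 8 (type): buf='foo' undo_depth=4 redo_depth=0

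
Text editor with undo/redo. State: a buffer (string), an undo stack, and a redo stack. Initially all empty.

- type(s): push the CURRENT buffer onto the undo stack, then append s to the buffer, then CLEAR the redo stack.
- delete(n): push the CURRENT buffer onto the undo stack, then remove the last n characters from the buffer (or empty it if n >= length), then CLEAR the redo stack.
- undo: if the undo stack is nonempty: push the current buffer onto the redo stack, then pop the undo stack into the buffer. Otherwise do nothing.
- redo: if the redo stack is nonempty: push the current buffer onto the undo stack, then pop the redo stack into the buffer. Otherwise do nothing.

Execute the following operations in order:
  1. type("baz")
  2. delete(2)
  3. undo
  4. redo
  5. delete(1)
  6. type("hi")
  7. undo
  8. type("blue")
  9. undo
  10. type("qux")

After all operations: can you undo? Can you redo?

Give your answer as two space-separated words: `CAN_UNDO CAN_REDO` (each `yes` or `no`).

Answer: yes no

Derivation:
After op 1 (type): buf='baz' undo_depth=1 redo_depth=0
After op 2 (delete): buf='b' undo_depth=2 redo_depth=0
After op 3 (undo): buf='baz' undo_depth=1 redo_depth=1
After op 4 (redo): buf='b' undo_depth=2 redo_depth=0
After op 5 (delete): buf='(empty)' undo_depth=3 redo_depth=0
After op 6 (type): buf='hi' undo_depth=4 redo_depth=0
After op 7 (undo): buf='(empty)' undo_depth=3 redo_depth=1
After op 8 (type): buf='blue' undo_depth=4 redo_depth=0
After op 9 (undo): buf='(empty)' undo_depth=3 redo_depth=1
After op 10 (type): buf='qux' undo_depth=4 redo_depth=0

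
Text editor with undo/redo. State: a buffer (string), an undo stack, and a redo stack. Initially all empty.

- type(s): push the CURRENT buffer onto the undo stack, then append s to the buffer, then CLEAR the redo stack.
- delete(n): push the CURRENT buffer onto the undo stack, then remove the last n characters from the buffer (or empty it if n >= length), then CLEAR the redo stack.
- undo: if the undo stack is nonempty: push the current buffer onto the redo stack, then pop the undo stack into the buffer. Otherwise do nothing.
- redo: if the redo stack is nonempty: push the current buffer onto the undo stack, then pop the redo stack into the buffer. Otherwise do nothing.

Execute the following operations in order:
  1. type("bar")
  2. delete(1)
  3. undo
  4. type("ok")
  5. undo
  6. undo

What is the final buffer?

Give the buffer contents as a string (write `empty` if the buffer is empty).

Answer: empty

Derivation:
After op 1 (type): buf='bar' undo_depth=1 redo_depth=0
After op 2 (delete): buf='ba' undo_depth=2 redo_depth=0
After op 3 (undo): buf='bar' undo_depth=1 redo_depth=1
After op 4 (type): buf='barok' undo_depth=2 redo_depth=0
After op 5 (undo): buf='bar' undo_depth=1 redo_depth=1
After op 6 (undo): buf='(empty)' undo_depth=0 redo_depth=2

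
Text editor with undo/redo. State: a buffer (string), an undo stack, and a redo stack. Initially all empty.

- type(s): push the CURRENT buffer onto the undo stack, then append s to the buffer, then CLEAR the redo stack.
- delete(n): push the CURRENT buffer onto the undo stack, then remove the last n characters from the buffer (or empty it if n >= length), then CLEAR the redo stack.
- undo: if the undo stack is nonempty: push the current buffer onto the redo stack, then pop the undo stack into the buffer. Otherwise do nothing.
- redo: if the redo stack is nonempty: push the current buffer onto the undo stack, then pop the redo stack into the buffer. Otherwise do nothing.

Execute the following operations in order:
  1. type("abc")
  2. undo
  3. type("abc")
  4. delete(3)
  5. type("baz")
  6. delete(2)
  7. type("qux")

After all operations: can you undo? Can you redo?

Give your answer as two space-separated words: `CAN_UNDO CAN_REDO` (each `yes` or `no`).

Answer: yes no

Derivation:
After op 1 (type): buf='abc' undo_depth=1 redo_depth=0
After op 2 (undo): buf='(empty)' undo_depth=0 redo_depth=1
After op 3 (type): buf='abc' undo_depth=1 redo_depth=0
After op 4 (delete): buf='(empty)' undo_depth=2 redo_depth=0
After op 5 (type): buf='baz' undo_depth=3 redo_depth=0
After op 6 (delete): buf='b' undo_depth=4 redo_depth=0
After op 7 (type): buf='bqux' undo_depth=5 redo_depth=0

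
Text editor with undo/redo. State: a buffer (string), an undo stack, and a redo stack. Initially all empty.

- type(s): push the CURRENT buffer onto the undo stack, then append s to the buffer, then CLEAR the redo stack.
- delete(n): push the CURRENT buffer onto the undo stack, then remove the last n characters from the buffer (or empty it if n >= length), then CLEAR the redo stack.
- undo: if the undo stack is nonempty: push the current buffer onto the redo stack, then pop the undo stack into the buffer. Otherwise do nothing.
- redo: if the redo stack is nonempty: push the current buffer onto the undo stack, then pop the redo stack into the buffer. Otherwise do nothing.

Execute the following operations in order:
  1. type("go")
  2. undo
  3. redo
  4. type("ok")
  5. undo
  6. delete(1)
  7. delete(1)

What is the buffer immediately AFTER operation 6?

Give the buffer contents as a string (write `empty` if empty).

After op 1 (type): buf='go' undo_depth=1 redo_depth=0
After op 2 (undo): buf='(empty)' undo_depth=0 redo_depth=1
After op 3 (redo): buf='go' undo_depth=1 redo_depth=0
After op 4 (type): buf='gook' undo_depth=2 redo_depth=0
After op 5 (undo): buf='go' undo_depth=1 redo_depth=1
After op 6 (delete): buf='g' undo_depth=2 redo_depth=0

Answer: g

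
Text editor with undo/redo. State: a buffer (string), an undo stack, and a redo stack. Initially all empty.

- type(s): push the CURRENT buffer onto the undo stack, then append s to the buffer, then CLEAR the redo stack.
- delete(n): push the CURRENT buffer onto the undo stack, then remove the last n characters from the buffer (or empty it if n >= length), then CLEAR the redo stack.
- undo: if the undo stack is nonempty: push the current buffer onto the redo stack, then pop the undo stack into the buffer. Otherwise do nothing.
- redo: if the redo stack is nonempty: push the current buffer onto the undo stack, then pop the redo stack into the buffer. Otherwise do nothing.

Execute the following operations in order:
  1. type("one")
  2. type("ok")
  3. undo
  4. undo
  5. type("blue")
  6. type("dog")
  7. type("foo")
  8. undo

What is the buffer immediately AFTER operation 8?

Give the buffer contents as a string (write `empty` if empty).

After op 1 (type): buf='one' undo_depth=1 redo_depth=0
After op 2 (type): buf='oneok' undo_depth=2 redo_depth=0
After op 3 (undo): buf='one' undo_depth=1 redo_depth=1
After op 4 (undo): buf='(empty)' undo_depth=0 redo_depth=2
After op 5 (type): buf='blue' undo_depth=1 redo_depth=0
After op 6 (type): buf='bluedog' undo_depth=2 redo_depth=0
After op 7 (type): buf='bluedogfoo' undo_depth=3 redo_depth=0
After op 8 (undo): buf='bluedog' undo_depth=2 redo_depth=1

Answer: bluedog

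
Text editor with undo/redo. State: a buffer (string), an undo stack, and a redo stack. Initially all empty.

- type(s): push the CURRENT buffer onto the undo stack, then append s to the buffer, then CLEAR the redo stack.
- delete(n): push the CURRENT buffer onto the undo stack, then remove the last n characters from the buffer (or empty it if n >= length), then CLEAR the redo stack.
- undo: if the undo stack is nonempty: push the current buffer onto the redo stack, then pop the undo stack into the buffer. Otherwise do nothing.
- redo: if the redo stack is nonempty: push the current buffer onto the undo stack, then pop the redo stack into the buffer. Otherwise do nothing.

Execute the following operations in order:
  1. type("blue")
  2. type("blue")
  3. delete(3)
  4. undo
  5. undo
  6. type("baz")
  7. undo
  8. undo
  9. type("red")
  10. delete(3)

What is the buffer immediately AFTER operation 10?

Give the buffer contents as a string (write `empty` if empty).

Answer: empty

Derivation:
After op 1 (type): buf='blue' undo_depth=1 redo_depth=0
After op 2 (type): buf='blueblue' undo_depth=2 redo_depth=0
After op 3 (delete): buf='blueb' undo_depth=3 redo_depth=0
After op 4 (undo): buf='blueblue' undo_depth=2 redo_depth=1
After op 5 (undo): buf='blue' undo_depth=1 redo_depth=2
After op 6 (type): buf='bluebaz' undo_depth=2 redo_depth=0
After op 7 (undo): buf='blue' undo_depth=1 redo_depth=1
After op 8 (undo): buf='(empty)' undo_depth=0 redo_depth=2
After op 9 (type): buf='red' undo_depth=1 redo_depth=0
After op 10 (delete): buf='(empty)' undo_depth=2 redo_depth=0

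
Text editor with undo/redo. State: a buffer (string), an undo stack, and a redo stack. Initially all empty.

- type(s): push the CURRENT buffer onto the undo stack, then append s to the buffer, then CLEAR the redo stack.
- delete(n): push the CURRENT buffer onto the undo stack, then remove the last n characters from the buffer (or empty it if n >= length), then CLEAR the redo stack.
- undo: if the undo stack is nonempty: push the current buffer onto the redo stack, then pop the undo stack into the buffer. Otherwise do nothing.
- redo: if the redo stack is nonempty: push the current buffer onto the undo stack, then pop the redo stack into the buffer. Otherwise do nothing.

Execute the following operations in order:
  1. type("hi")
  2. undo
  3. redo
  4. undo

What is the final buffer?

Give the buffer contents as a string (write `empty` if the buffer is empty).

Answer: empty

Derivation:
After op 1 (type): buf='hi' undo_depth=1 redo_depth=0
After op 2 (undo): buf='(empty)' undo_depth=0 redo_depth=1
After op 3 (redo): buf='hi' undo_depth=1 redo_depth=0
After op 4 (undo): buf='(empty)' undo_depth=0 redo_depth=1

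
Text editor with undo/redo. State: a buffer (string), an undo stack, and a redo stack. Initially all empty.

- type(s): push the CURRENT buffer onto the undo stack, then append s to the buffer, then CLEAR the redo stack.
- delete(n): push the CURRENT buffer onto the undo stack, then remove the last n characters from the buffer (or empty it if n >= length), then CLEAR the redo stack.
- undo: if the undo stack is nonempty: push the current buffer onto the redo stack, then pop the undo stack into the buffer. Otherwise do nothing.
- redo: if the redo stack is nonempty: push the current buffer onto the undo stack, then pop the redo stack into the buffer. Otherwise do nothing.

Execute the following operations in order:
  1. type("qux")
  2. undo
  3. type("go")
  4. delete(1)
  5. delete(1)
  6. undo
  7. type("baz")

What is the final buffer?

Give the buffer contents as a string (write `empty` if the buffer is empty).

Answer: gbaz

Derivation:
After op 1 (type): buf='qux' undo_depth=1 redo_depth=0
After op 2 (undo): buf='(empty)' undo_depth=0 redo_depth=1
After op 3 (type): buf='go' undo_depth=1 redo_depth=0
After op 4 (delete): buf='g' undo_depth=2 redo_depth=0
After op 5 (delete): buf='(empty)' undo_depth=3 redo_depth=0
After op 6 (undo): buf='g' undo_depth=2 redo_depth=1
After op 7 (type): buf='gbaz' undo_depth=3 redo_depth=0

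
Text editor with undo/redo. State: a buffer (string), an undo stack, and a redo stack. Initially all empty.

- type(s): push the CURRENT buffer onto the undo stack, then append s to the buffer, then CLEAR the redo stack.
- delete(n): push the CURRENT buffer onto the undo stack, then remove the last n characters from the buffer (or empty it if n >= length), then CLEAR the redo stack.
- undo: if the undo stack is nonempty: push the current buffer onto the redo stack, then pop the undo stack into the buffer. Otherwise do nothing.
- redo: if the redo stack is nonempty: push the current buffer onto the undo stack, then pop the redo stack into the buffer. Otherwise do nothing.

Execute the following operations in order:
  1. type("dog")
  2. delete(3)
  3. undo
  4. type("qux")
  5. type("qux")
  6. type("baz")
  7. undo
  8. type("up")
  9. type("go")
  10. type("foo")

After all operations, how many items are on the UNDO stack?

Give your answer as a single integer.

Answer: 6

Derivation:
After op 1 (type): buf='dog' undo_depth=1 redo_depth=0
After op 2 (delete): buf='(empty)' undo_depth=2 redo_depth=0
After op 3 (undo): buf='dog' undo_depth=1 redo_depth=1
After op 4 (type): buf='dogqux' undo_depth=2 redo_depth=0
After op 5 (type): buf='dogquxqux' undo_depth=3 redo_depth=0
After op 6 (type): buf='dogquxquxbaz' undo_depth=4 redo_depth=0
After op 7 (undo): buf='dogquxqux' undo_depth=3 redo_depth=1
After op 8 (type): buf='dogquxquxup' undo_depth=4 redo_depth=0
After op 9 (type): buf='dogquxquxupgo' undo_depth=5 redo_depth=0
After op 10 (type): buf='dogquxquxupgofoo' undo_depth=6 redo_depth=0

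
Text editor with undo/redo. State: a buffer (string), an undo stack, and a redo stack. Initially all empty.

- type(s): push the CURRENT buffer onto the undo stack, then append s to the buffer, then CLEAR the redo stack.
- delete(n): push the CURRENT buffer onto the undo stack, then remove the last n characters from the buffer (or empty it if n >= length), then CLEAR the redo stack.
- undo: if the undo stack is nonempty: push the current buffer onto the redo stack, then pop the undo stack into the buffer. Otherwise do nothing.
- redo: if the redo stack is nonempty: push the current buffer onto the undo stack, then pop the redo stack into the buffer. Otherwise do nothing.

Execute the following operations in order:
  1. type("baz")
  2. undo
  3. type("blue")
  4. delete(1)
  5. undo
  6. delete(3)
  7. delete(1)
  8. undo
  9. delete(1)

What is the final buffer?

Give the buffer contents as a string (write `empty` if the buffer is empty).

After op 1 (type): buf='baz' undo_depth=1 redo_depth=0
After op 2 (undo): buf='(empty)' undo_depth=0 redo_depth=1
After op 3 (type): buf='blue' undo_depth=1 redo_depth=0
After op 4 (delete): buf='blu' undo_depth=2 redo_depth=0
After op 5 (undo): buf='blue' undo_depth=1 redo_depth=1
After op 6 (delete): buf='b' undo_depth=2 redo_depth=0
After op 7 (delete): buf='(empty)' undo_depth=3 redo_depth=0
After op 8 (undo): buf='b' undo_depth=2 redo_depth=1
After op 9 (delete): buf='(empty)' undo_depth=3 redo_depth=0

Answer: empty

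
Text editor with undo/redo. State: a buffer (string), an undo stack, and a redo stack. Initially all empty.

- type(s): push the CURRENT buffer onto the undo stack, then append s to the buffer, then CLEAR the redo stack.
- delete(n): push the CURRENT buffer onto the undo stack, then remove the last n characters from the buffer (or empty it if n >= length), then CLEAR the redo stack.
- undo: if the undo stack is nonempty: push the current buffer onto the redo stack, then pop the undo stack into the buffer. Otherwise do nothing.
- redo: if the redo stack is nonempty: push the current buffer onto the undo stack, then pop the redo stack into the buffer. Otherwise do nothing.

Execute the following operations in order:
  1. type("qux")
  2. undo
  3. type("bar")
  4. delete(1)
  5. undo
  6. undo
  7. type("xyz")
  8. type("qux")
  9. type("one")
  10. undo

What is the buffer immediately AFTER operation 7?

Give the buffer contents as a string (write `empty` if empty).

Answer: xyz

Derivation:
After op 1 (type): buf='qux' undo_depth=1 redo_depth=0
After op 2 (undo): buf='(empty)' undo_depth=0 redo_depth=1
After op 3 (type): buf='bar' undo_depth=1 redo_depth=0
After op 4 (delete): buf='ba' undo_depth=2 redo_depth=0
After op 5 (undo): buf='bar' undo_depth=1 redo_depth=1
After op 6 (undo): buf='(empty)' undo_depth=0 redo_depth=2
After op 7 (type): buf='xyz' undo_depth=1 redo_depth=0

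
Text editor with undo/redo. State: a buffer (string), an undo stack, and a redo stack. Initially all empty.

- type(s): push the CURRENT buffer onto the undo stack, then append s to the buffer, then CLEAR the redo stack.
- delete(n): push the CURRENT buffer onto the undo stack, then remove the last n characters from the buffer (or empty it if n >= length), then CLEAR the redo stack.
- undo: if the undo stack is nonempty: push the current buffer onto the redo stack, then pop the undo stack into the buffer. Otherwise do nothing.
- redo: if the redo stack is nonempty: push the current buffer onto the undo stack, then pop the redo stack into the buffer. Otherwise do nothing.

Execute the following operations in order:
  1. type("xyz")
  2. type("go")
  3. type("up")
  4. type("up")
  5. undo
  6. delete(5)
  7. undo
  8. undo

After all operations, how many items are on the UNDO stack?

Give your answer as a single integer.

Answer: 2

Derivation:
After op 1 (type): buf='xyz' undo_depth=1 redo_depth=0
After op 2 (type): buf='xyzgo' undo_depth=2 redo_depth=0
After op 3 (type): buf='xyzgoup' undo_depth=3 redo_depth=0
After op 4 (type): buf='xyzgoupup' undo_depth=4 redo_depth=0
After op 5 (undo): buf='xyzgoup' undo_depth=3 redo_depth=1
After op 6 (delete): buf='xy' undo_depth=4 redo_depth=0
After op 7 (undo): buf='xyzgoup' undo_depth=3 redo_depth=1
After op 8 (undo): buf='xyzgo' undo_depth=2 redo_depth=2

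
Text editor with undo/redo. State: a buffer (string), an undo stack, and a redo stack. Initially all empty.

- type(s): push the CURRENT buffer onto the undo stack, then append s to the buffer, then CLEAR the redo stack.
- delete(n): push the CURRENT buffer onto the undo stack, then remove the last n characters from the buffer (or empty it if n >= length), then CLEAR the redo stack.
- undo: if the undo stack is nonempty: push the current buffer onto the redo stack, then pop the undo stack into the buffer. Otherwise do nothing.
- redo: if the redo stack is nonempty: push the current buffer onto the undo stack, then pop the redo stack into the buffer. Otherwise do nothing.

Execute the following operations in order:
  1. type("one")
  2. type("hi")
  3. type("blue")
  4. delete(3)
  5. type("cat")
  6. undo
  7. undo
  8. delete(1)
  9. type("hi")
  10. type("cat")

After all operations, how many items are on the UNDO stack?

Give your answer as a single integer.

After op 1 (type): buf='one' undo_depth=1 redo_depth=0
After op 2 (type): buf='onehi' undo_depth=2 redo_depth=0
After op 3 (type): buf='onehiblue' undo_depth=3 redo_depth=0
After op 4 (delete): buf='onehib' undo_depth=4 redo_depth=0
After op 5 (type): buf='onehibcat' undo_depth=5 redo_depth=0
After op 6 (undo): buf='onehib' undo_depth=4 redo_depth=1
After op 7 (undo): buf='onehiblue' undo_depth=3 redo_depth=2
After op 8 (delete): buf='onehiblu' undo_depth=4 redo_depth=0
After op 9 (type): buf='onehibluhi' undo_depth=5 redo_depth=0
After op 10 (type): buf='onehibluhicat' undo_depth=6 redo_depth=0

Answer: 6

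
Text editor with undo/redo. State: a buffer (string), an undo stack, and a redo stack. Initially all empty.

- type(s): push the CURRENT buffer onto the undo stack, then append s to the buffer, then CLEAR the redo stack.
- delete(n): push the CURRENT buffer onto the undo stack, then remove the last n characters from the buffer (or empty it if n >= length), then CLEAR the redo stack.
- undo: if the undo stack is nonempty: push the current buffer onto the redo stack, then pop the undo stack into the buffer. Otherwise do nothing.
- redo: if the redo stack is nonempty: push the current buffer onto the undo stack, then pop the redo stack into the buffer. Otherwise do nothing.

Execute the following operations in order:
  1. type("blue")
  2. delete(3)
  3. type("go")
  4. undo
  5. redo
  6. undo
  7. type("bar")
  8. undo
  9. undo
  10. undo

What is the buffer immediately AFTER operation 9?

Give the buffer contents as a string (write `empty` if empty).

Answer: blue

Derivation:
After op 1 (type): buf='blue' undo_depth=1 redo_depth=0
After op 2 (delete): buf='b' undo_depth=2 redo_depth=0
After op 3 (type): buf='bgo' undo_depth=3 redo_depth=0
After op 4 (undo): buf='b' undo_depth=2 redo_depth=1
After op 5 (redo): buf='bgo' undo_depth=3 redo_depth=0
After op 6 (undo): buf='b' undo_depth=2 redo_depth=1
After op 7 (type): buf='bbar' undo_depth=3 redo_depth=0
After op 8 (undo): buf='b' undo_depth=2 redo_depth=1
After op 9 (undo): buf='blue' undo_depth=1 redo_depth=2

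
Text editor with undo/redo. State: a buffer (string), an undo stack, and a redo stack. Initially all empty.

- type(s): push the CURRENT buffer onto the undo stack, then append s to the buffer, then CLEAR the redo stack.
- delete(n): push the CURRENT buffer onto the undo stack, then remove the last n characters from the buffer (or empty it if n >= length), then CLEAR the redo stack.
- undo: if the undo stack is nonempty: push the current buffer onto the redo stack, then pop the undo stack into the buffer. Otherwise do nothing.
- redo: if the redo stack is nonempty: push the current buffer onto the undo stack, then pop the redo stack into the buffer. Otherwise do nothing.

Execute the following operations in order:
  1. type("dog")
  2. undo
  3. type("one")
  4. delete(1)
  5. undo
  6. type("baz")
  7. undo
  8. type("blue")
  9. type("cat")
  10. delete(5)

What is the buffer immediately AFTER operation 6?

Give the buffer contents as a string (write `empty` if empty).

Answer: onebaz

Derivation:
After op 1 (type): buf='dog' undo_depth=1 redo_depth=0
After op 2 (undo): buf='(empty)' undo_depth=0 redo_depth=1
After op 3 (type): buf='one' undo_depth=1 redo_depth=0
After op 4 (delete): buf='on' undo_depth=2 redo_depth=0
After op 5 (undo): buf='one' undo_depth=1 redo_depth=1
After op 6 (type): buf='onebaz' undo_depth=2 redo_depth=0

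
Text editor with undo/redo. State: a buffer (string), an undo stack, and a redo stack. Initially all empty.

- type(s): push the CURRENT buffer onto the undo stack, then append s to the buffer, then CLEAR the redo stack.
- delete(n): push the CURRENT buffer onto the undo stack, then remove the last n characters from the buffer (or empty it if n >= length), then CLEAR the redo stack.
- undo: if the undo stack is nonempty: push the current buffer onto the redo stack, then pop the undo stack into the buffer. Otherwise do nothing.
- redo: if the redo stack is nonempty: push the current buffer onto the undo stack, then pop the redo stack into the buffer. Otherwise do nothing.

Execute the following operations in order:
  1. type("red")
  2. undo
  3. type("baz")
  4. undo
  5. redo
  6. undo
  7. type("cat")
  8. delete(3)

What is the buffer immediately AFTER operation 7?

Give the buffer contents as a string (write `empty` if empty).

After op 1 (type): buf='red' undo_depth=1 redo_depth=0
After op 2 (undo): buf='(empty)' undo_depth=0 redo_depth=1
After op 3 (type): buf='baz' undo_depth=1 redo_depth=0
After op 4 (undo): buf='(empty)' undo_depth=0 redo_depth=1
After op 5 (redo): buf='baz' undo_depth=1 redo_depth=0
After op 6 (undo): buf='(empty)' undo_depth=0 redo_depth=1
After op 7 (type): buf='cat' undo_depth=1 redo_depth=0

Answer: cat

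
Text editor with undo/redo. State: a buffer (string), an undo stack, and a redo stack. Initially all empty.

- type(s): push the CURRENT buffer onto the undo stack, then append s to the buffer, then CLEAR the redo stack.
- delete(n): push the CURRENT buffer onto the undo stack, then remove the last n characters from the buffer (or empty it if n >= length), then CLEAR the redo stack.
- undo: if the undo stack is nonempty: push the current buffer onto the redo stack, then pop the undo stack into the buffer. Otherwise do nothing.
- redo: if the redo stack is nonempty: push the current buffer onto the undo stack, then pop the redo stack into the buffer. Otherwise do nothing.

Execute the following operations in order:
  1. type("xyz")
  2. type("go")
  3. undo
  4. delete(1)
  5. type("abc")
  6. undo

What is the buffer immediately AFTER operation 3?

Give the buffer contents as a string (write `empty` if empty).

After op 1 (type): buf='xyz' undo_depth=1 redo_depth=0
After op 2 (type): buf='xyzgo' undo_depth=2 redo_depth=0
After op 3 (undo): buf='xyz' undo_depth=1 redo_depth=1

Answer: xyz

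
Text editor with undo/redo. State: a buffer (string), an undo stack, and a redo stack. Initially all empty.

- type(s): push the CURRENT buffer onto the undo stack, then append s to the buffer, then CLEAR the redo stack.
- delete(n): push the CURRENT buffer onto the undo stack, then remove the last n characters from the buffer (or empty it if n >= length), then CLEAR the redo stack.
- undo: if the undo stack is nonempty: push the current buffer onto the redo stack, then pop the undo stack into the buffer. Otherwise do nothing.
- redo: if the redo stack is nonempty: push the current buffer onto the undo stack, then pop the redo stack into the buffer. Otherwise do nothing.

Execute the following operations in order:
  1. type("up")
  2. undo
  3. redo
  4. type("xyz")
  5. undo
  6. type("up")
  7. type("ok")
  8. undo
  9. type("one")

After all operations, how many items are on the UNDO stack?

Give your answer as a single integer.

Answer: 3

Derivation:
After op 1 (type): buf='up' undo_depth=1 redo_depth=0
After op 2 (undo): buf='(empty)' undo_depth=0 redo_depth=1
After op 3 (redo): buf='up' undo_depth=1 redo_depth=0
After op 4 (type): buf='upxyz' undo_depth=2 redo_depth=0
After op 5 (undo): buf='up' undo_depth=1 redo_depth=1
After op 6 (type): buf='upup' undo_depth=2 redo_depth=0
After op 7 (type): buf='upupok' undo_depth=3 redo_depth=0
After op 8 (undo): buf='upup' undo_depth=2 redo_depth=1
After op 9 (type): buf='upupone' undo_depth=3 redo_depth=0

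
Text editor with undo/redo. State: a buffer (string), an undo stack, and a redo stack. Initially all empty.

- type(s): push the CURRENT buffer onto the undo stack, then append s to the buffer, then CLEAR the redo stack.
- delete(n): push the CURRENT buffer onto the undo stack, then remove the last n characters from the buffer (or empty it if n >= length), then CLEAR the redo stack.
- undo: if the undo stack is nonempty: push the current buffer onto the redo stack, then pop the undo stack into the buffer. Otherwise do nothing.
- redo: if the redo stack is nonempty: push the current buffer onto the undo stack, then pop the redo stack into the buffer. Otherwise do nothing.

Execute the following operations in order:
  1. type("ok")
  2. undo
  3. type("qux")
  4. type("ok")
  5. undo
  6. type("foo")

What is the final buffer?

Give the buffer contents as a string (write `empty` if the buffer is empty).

After op 1 (type): buf='ok' undo_depth=1 redo_depth=0
After op 2 (undo): buf='(empty)' undo_depth=0 redo_depth=1
After op 3 (type): buf='qux' undo_depth=1 redo_depth=0
After op 4 (type): buf='quxok' undo_depth=2 redo_depth=0
After op 5 (undo): buf='qux' undo_depth=1 redo_depth=1
After op 6 (type): buf='quxfoo' undo_depth=2 redo_depth=0

Answer: quxfoo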